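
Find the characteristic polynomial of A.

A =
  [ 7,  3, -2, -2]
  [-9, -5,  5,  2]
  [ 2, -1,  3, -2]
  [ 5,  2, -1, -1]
x^4 - 4*x^3 + 6*x^2 - 4*x + 1

Expanding det(x·I − A) (e.g. by cofactor expansion or by noting that A is similar to its Jordan form J, which has the same characteristic polynomial as A) gives
  χ_A(x) = x^4 - 4*x^3 + 6*x^2 - 4*x + 1
which factors as (x - 1)^4. The eigenvalues (with algebraic multiplicities) are λ = 1 with multiplicity 4.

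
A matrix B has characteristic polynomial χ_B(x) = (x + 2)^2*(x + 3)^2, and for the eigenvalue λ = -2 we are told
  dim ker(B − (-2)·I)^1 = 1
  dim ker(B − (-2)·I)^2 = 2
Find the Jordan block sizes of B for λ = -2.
Block sizes for λ = -2: [2]

From the dimensions of kernels of powers, the number of Jordan blocks of size at least j is d_j − d_{j−1} where d_j = dim ker(N^j) (with d_0 = 0). Computing the differences gives [1, 1].
The number of blocks of size exactly k is (#blocks of size ≥ k) − (#blocks of size ≥ k + 1), so the partition is: 1 block(s) of size 2.
In nonincreasing order the block sizes are [2].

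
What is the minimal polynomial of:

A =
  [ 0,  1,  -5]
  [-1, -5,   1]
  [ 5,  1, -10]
x^3 + 15*x^2 + 75*x + 125

The characteristic polynomial is χ_A(x) = (x + 5)^3, so the eigenvalues are known. The minimal polynomial is
  m_A(x) = Π_λ (x − λ)^{k_λ}
where k_λ is the size of the *largest* Jordan block for λ (equivalently, the smallest k with (A − λI)^k v = 0 for every generalised eigenvector v of λ).

  λ = -5: largest Jordan block has size 3, contributing (x + 5)^3

So m_A(x) = (x + 5)^3 = x^3 + 15*x^2 + 75*x + 125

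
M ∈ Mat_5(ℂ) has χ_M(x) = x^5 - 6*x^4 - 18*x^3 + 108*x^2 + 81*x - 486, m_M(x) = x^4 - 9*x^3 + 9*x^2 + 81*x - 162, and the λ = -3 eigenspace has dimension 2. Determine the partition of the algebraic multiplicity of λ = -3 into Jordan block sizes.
Block sizes for λ = -3: [1, 1]

Step 1 — from the characteristic polynomial, algebraic multiplicity of λ = -3 is 2. From dim ker(M − (-3)·I) = 2, there are exactly 2 Jordan blocks for λ = -3.
Step 2 — from the minimal polynomial, the factor (x + 3) tells us the largest block for λ = -3 has size 1.
Step 3 — with total size 2, 2 blocks, and largest block 1, the block sizes (in nonincreasing order) are [1, 1].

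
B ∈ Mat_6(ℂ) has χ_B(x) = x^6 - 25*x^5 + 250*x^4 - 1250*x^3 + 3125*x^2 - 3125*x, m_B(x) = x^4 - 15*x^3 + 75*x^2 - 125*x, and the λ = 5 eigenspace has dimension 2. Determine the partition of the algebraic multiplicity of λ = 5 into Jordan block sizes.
Block sizes for λ = 5: [3, 2]

Step 1 — from the characteristic polynomial, algebraic multiplicity of λ = 5 is 5. From dim ker(B − (5)·I) = 2, there are exactly 2 Jordan blocks for λ = 5.
Step 2 — from the minimal polynomial, the factor (x − 5)^3 tells us the largest block for λ = 5 has size 3.
Step 3 — with total size 5, 2 blocks, and largest block 3, the block sizes (in nonincreasing order) are [3, 2].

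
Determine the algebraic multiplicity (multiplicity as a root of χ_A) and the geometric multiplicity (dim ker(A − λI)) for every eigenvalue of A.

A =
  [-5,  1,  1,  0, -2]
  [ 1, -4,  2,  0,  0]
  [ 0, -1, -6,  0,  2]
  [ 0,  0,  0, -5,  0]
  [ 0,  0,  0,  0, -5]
λ = -5: alg = 5, geom = 3

Step 1 — factor the characteristic polynomial to read off the algebraic multiplicities:
  χ_A(x) = (x + 5)^5

Step 2 — compute geometric multiplicities via the rank-nullity identity g(λ) = n − rank(A − λI):
  rank(A − (-5)·I) = 2, so dim ker(A − (-5)·I) = n − 2 = 3

Summary:
  λ = -5: algebraic multiplicity = 5, geometric multiplicity = 3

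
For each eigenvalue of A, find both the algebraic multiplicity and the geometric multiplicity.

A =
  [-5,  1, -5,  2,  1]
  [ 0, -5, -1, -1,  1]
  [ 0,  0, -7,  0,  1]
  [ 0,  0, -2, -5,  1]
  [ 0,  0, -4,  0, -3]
λ = -5: alg = 5, geom = 2

Step 1 — factor the characteristic polynomial to read off the algebraic multiplicities:
  χ_A(x) = (x + 5)^5

Step 2 — compute geometric multiplicities via the rank-nullity identity g(λ) = n − rank(A − λI):
  rank(A − (-5)·I) = 3, so dim ker(A − (-5)·I) = n − 3 = 2

Summary:
  λ = -5: algebraic multiplicity = 5, geometric multiplicity = 2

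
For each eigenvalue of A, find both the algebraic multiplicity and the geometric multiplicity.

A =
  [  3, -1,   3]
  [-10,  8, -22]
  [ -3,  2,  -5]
λ = 2: alg = 3, geom = 1

Step 1 — factor the characteristic polynomial to read off the algebraic multiplicities:
  χ_A(x) = (x - 2)^3

Step 2 — compute geometric multiplicities via the rank-nullity identity g(λ) = n − rank(A − λI):
  rank(A − (2)·I) = 2, so dim ker(A − (2)·I) = n − 2 = 1

Summary:
  λ = 2: algebraic multiplicity = 3, geometric multiplicity = 1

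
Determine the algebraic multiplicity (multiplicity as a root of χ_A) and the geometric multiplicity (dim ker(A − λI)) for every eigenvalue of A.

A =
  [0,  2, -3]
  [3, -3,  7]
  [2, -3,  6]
λ = 1: alg = 3, geom = 1

Step 1 — factor the characteristic polynomial to read off the algebraic multiplicities:
  χ_A(x) = (x - 1)^3

Step 2 — compute geometric multiplicities via the rank-nullity identity g(λ) = n − rank(A − λI):
  rank(A − (1)·I) = 2, so dim ker(A − (1)·I) = n − 2 = 1

Summary:
  λ = 1: algebraic multiplicity = 3, geometric multiplicity = 1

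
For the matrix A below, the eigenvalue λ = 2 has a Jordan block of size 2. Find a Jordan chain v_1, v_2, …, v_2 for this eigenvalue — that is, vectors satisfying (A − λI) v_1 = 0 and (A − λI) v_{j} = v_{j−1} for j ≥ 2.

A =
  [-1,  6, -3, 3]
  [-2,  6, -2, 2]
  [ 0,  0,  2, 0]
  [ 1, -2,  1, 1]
A Jordan chain for λ = 2 of length 2:
v_1 = (-3, -2, 0, 1)ᵀ
v_2 = (1, 0, 0, 0)ᵀ

Let N = A − (2)·I. We want v_2 with N^2 v_2 = 0 but N^1 v_2 ≠ 0; then v_{j-1} := N · v_j for j = 2, …, 2.

Pick v_2 = (1, 0, 0, 0)ᵀ.
Then v_1 = N · v_2 = (-3, -2, 0, 1)ᵀ.

Sanity check: (A − (2)·I) v_1 = (0, 0, 0, 0)ᵀ = 0. ✓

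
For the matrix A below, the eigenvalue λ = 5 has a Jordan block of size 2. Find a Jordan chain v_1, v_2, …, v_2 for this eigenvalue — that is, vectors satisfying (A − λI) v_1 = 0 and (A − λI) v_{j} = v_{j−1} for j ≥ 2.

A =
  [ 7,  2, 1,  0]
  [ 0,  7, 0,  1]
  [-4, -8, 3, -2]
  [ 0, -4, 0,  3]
A Jordan chain for λ = 5 of length 2:
v_1 = (2, 0, -4, 0)ᵀ
v_2 = (1, 0, 0, 0)ᵀ

Let N = A − (5)·I. We want v_2 with N^2 v_2 = 0 but N^1 v_2 ≠ 0; then v_{j-1} := N · v_j for j = 2, …, 2.

Pick v_2 = (1, 0, 0, 0)ᵀ.
Then v_1 = N · v_2 = (2, 0, -4, 0)ᵀ.

Sanity check: (A − (5)·I) v_1 = (0, 0, 0, 0)ᵀ = 0. ✓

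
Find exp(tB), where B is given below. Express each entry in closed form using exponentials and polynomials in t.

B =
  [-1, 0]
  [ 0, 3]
e^{tB} =
  [exp(-t), 0]
  [0, exp(3*t)]

Strategy: write B = P · J · P⁻¹ where J is a Jordan canonical form, so e^{tB} = P · e^{tJ} · P⁻¹, and e^{tJ} can be computed block-by-block.

B has Jordan form
J =
  [-1, 0]
  [ 0, 3]
(up to reordering of blocks).

Per-block formulas:
  For a 1×1 block at λ = -1: exp(t · [-1]) = [e^(-1t)].
  For a 1×1 block at λ = 3: exp(t · [3]) = [e^(3t)].

After assembling e^{tJ} and conjugating by P, we get:

e^{tB} =
  [exp(-t), 0]
  [0, exp(3*t)]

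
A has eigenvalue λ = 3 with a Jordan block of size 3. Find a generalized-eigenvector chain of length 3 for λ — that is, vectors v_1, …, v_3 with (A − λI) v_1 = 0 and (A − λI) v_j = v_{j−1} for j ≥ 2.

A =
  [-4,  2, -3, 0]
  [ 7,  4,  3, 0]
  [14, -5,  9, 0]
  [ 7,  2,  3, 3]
A Jordan chain for λ = 3 of length 3:
v_1 = (21, 0, -49, 7)ᵀ
v_2 = (-7, 7, 14, 7)ᵀ
v_3 = (1, 0, 0, 0)ᵀ

Let N = A − (3)·I. We want v_3 with N^3 v_3 = 0 but N^2 v_3 ≠ 0; then v_{j-1} := N · v_j for j = 3, …, 2.

Pick v_3 = (1, 0, 0, 0)ᵀ.
Then v_2 = N · v_3 = (-7, 7, 14, 7)ᵀ.
Then v_1 = N · v_2 = (21, 0, -49, 7)ᵀ.

Sanity check: (A − (3)·I) v_1 = (0, 0, 0, 0)ᵀ = 0. ✓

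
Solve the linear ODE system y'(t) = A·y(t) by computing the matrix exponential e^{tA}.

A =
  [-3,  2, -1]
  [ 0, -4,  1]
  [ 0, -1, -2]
e^{tA} =
  [exp(-3*t), -t^2*exp(-3*t)/2 + 2*t*exp(-3*t), t^2*exp(-3*t)/2 - t*exp(-3*t)]
  [0, -t*exp(-3*t) + exp(-3*t), t*exp(-3*t)]
  [0, -t*exp(-3*t), t*exp(-3*t) + exp(-3*t)]

Strategy: write A = P · J · P⁻¹ where J is a Jordan canonical form, so e^{tA} = P · e^{tJ} · P⁻¹, and e^{tJ} can be computed block-by-block.

A has Jordan form
J =
  [-3,  1,  0]
  [ 0, -3,  1]
  [ 0,  0, -3]
(up to reordering of blocks).

Per-block formulas:
  For a 3×3 Jordan block J_3(-3): exp(t · J_3(-3)) = e^(-3t)·(I + t·N + (t^2/2)·N^2), where N is the 3×3 nilpotent shift.

After assembling e^{tJ} and conjugating by P, we get:

e^{tA} =
  [exp(-3*t), -t^2*exp(-3*t)/2 + 2*t*exp(-3*t), t^2*exp(-3*t)/2 - t*exp(-3*t)]
  [0, -t*exp(-3*t) + exp(-3*t), t*exp(-3*t)]
  [0, -t*exp(-3*t), t*exp(-3*t) + exp(-3*t)]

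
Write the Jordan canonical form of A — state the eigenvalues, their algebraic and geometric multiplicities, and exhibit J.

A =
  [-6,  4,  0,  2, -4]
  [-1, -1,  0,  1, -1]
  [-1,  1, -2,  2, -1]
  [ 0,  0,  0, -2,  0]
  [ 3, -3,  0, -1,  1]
J_2(-2) ⊕ J_2(-2) ⊕ J_1(-2)

The characteristic polynomial is
  det(x·I − A) = x^5 + 10*x^4 + 40*x^3 + 80*x^2 + 80*x + 32 = (x + 2)^5

Eigenvalues and multiplicities (the geometric multiplicity of λ is n − rank(A − λI), which equals the number of Jordan blocks for λ):
  λ = -2: algebraic multiplicity = 5, geometric multiplicity = 3

Determining the block sizes for each eigenvalue:
  λ = -2: with am = 5 and gm = 3, the partition is not yet determined (e.g. several partitions of 5 into 3 parts exist). Let N = A − (-2)·I. Computing rank(N^1) = 2, rank(N^2) = 0; the number of blocks of size ≥ j is rank(N^{j−1}) − rank(N^j), giving [3, 2]. So we have 2 block(s) of size 2, 1 block(s) of size 1 → block sizes [2, 2, 1]

Assembling the blocks gives a Jordan form
J =
  [-2,  1,  0,  0,  0]
  [ 0, -2,  0,  0,  0]
  [ 0,  0, -2,  1,  0]
  [ 0,  0,  0, -2,  0]
  [ 0,  0,  0,  0, -2]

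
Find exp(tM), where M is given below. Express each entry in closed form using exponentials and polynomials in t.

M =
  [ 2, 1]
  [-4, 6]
e^{tM} =
  [-2*t*exp(4*t) + exp(4*t), t*exp(4*t)]
  [-4*t*exp(4*t), 2*t*exp(4*t) + exp(4*t)]

Strategy: write M = P · J · P⁻¹ where J is a Jordan canonical form, so e^{tM} = P · e^{tJ} · P⁻¹, and e^{tJ} can be computed block-by-block.

M has Jordan form
J =
  [4, 1]
  [0, 4]
(up to reordering of blocks).

Per-block formulas:
  For a 2×2 Jordan block J_2(4): exp(t · J_2(4)) = e^(4t)·(I + t·N), where N is the 2×2 nilpotent shift.

After assembling e^{tJ} and conjugating by P, we get:

e^{tM} =
  [-2*t*exp(4*t) + exp(4*t), t*exp(4*t)]
  [-4*t*exp(4*t), 2*t*exp(4*t) + exp(4*t)]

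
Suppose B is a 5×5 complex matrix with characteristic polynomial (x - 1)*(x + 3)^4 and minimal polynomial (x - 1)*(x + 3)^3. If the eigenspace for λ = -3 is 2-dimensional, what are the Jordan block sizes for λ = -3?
Block sizes for λ = -3: [3, 1]

Step 1 — from the characteristic polynomial, algebraic multiplicity of λ = -3 is 4. From dim ker(B − (-3)·I) = 2, there are exactly 2 Jordan blocks for λ = -3.
Step 2 — from the minimal polynomial, the factor (x + 3)^3 tells us the largest block for λ = -3 has size 3.
Step 3 — with total size 4, 2 blocks, and largest block 3, the block sizes (in nonincreasing order) are [3, 1].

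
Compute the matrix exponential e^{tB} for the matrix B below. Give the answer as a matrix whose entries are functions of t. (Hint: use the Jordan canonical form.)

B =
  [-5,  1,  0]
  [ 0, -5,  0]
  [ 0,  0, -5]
e^{tB} =
  [exp(-5*t), t*exp(-5*t), 0]
  [0, exp(-5*t), 0]
  [0, 0, exp(-5*t)]

Strategy: write B = P · J · P⁻¹ where J is a Jordan canonical form, so e^{tB} = P · e^{tJ} · P⁻¹, and e^{tJ} can be computed block-by-block.

B has Jordan form
J =
  [-5,  1,  0]
  [ 0, -5,  0]
  [ 0,  0, -5]
(up to reordering of blocks).

Per-block formulas:
  For a 1×1 block at λ = -5: exp(t · [-5]) = [e^(-5t)].
  For a 2×2 Jordan block J_2(-5): exp(t · J_2(-5)) = e^(-5t)·(I + t·N), where N is the 2×2 nilpotent shift.

After assembling e^{tJ} and conjugating by P, we get:

e^{tB} =
  [exp(-5*t), t*exp(-5*t), 0]
  [0, exp(-5*t), 0]
  [0, 0, exp(-5*t)]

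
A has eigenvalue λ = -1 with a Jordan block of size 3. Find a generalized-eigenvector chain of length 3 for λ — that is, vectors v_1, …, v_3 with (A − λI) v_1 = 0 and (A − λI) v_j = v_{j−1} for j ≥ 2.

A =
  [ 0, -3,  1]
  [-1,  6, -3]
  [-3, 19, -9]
A Jordan chain for λ = -1 of length 3:
v_1 = (1, 1, 2)ᵀ
v_2 = (1, -1, -3)ᵀ
v_3 = (1, 0, 0)ᵀ

Let N = A − (-1)·I. We want v_3 with N^3 v_3 = 0 but N^2 v_3 ≠ 0; then v_{j-1} := N · v_j for j = 3, …, 2.

Pick v_3 = (1, 0, 0)ᵀ.
Then v_2 = N · v_3 = (1, -1, -3)ᵀ.
Then v_1 = N · v_2 = (1, 1, 2)ᵀ.

Sanity check: (A − (-1)·I) v_1 = (0, 0, 0)ᵀ = 0. ✓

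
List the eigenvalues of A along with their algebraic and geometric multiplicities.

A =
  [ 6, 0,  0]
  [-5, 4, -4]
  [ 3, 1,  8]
λ = 6: alg = 3, geom = 1

Step 1 — factor the characteristic polynomial to read off the algebraic multiplicities:
  χ_A(x) = (x - 6)^3

Step 2 — compute geometric multiplicities via the rank-nullity identity g(λ) = n − rank(A − λI):
  rank(A − (6)·I) = 2, so dim ker(A − (6)·I) = n − 2 = 1

Summary:
  λ = 6: algebraic multiplicity = 3, geometric multiplicity = 1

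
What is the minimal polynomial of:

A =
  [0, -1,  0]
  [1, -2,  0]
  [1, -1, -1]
x^2 + 2*x + 1

The characteristic polynomial is χ_A(x) = (x + 1)^3, so the eigenvalues are known. The minimal polynomial is
  m_A(x) = Π_λ (x − λ)^{k_λ}
where k_λ is the size of the *largest* Jordan block for λ (equivalently, the smallest k with (A − λI)^k v = 0 for every generalised eigenvector v of λ).

  λ = -1: largest Jordan block has size 2, contributing (x + 1)^2

So m_A(x) = (x + 1)^2 = x^2 + 2*x + 1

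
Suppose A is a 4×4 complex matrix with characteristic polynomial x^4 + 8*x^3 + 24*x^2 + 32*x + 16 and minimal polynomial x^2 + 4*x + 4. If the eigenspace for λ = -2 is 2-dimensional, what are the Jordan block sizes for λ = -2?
Block sizes for λ = -2: [2, 2]

Step 1 — from the characteristic polynomial, algebraic multiplicity of λ = -2 is 4. From dim ker(A − (-2)·I) = 2, there are exactly 2 Jordan blocks for λ = -2.
Step 2 — from the minimal polynomial, the factor (x + 2)^2 tells us the largest block for λ = -2 has size 2.
Step 3 — with total size 4, 2 blocks, and largest block 2, the block sizes (in nonincreasing order) are [2, 2].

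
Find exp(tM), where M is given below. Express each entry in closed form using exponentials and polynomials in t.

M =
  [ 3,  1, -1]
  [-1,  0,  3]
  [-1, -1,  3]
e^{tM} =
  [t^2*exp(2*t)/2 + t*exp(2*t) + exp(2*t), t*exp(2*t), t^2*exp(2*t)/2 - t*exp(2*t)]
  [-t^2*exp(2*t) - t*exp(2*t), -2*t*exp(2*t) + exp(2*t), -t^2*exp(2*t) + 3*t*exp(2*t)]
  [-t^2*exp(2*t)/2 - t*exp(2*t), -t*exp(2*t), -t^2*exp(2*t)/2 + t*exp(2*t) + exp(2*t)]

Strategy: write M = P · J · P⁻¹ where J is a Jordan canonical form, so e^{tM} = P · e^{tJ} · P⁻¹, and e^{tJ} can be computed block-by-block.

M has Jordan form
J =
  [2, 1, 0]
  [0, 2, 1]
  [0, 0, 2]
(up to reordering of blocks).

Per-block formulas:
  For a 3×3 Jordan block J_3(2): exp(t · J_3(2)) = e^(2t)·(I + t·N + (t^2/2)·N^2), where N is the 3×3 nilpotent shift.

After assembling e^{tJ} and conjugating by P, we get:

e^{tM} =
  [t^2*exp(2*t)/2 + t*exp(2*t) + exp(2*t), t*exp(2*t), t^2*exp(2*t)/2 - t*exp(2*t)]
  [-t^2*exp(2*t) - t*exp(2*t), -2*t*exp(2*t) + exp(2*t), -t^2*exp(2*t) + 3*t*exp(2*t)]
  [-t^2*exp(2*t)/2 - t*exp(2*t), -t*exp(2*t), -t^2*exp(2*t)/2 + t*exp(2*t) + exp(2*t)]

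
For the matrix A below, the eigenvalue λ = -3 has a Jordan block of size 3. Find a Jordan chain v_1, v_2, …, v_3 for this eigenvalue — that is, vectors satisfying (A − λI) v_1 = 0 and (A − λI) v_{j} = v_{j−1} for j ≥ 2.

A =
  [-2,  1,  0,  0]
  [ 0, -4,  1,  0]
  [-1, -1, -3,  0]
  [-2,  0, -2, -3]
A Jordan chain for λ = -3 of length 3:
v_1 = (1, -1, -1, 0)ᵀ
v_2 = (1, 0, -1, -2)ᵀ
v_3 = (1, 0, 0, 0)ᵀ

Let N = A − (-3)·I. We want v_3 with N^3 v_3 = 0 but N^2 v_3 ≠ 0; then v_{j-1} := N · v_j for j = 3, …, 2.

Pick v_3 = (1, 0, 0, 0)ᵀ.
Then v_2 = N · v_3 = (1, 0, -1, -2)ᵀ.
Then v_1 = N · v_2 = (1, -1, -1, 0)ᵀ.

Sanity check: (A − (-3)·I) v_1 = (0, 0, 0, 0)ᵀ = 0. ✓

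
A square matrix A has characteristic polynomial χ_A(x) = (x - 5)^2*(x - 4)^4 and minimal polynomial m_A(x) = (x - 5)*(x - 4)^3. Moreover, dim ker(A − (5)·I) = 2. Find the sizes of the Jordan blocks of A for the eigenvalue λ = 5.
Block sizes for λ = 5: [1, 1]

Step 1 — from the characteristic polynomial, algebraic multiplicity of λ = 5 is 2. From dim ker(A − (5)·I) = 2, there are exactly 2 Jordan blocks for λ = 5.
Step 2 — from the minimal polynomial, the factor (x − 5) tells us the largest block for λ = 5 has size 1.
Step 3 — with total size 2, 2 blocks, and largest block 1, the block sizes (in nonincreasing order) are [1, 1].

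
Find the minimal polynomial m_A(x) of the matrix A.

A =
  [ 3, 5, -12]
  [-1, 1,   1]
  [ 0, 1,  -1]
x^3 - 3*x^2 + 3*x - 1

The characteristic polynomial is χ_A(x) = (x - 1)^3, so the eigenvalues are known. The minimal polynomial is
  m_A(x) = Π_λ (x − λ)^{k_λ}
where k_λ is the size of the *largest* Jordan block for λ (equivalently, the smallest k with (A − λI)^k v = 0 for every generalised eigenvector v of λ).

  λ = 1: largest Jordan block has size 3, contributing (x − 1)^3

So m_A(x) = (x - 1)^3 = x^3 - 3*x^2 + 3*x - 1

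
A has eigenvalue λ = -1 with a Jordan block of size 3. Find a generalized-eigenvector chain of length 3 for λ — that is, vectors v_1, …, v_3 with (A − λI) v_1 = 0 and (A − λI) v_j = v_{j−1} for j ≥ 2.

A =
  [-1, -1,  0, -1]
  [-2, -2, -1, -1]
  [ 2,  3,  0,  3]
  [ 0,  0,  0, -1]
A Jordan chain for λ = -1 of length 3:
v_1 = (2, 0, -4, 0)ᵀ
v_2 = (0, -2, 2, 0)ᵀ
v_3 = (1, 0, 0, 0)ᵀ

Let N = A − (-1)·I. We want v_3 with N^3 v_3 = 0 but N^2 v_3 ≠ 0; then v_{j-1} := N · v_j for j = 3, …, 2.

Pick v_3 = (1, 0, 0, 0)ᵀ.
Then v_2 = N · v_3 = (0, -2, 2, 0)ᵀ.
Then v_1 = N · v_2 = (2, 0, -4, 0)ᵀ.

Sanity check: (A − (-1)·I) v_1 = (0, 0, 0, 0)ᵀ = 0. ✓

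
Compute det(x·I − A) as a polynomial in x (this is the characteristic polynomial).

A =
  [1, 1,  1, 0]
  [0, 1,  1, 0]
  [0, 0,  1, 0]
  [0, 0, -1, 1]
x^4 - 4*x^3 + 6*x^2 - 4*x + 1

Expanding det(x·I − A) (e.g. by cofactor expansion or by noting that A is similar to its Jordan form J, which has the same characteristic polynomial as A) gives
  χ_A(x) = x^4 - 4*x^3 + 6*x^2 - 4*x + 1
which factors as (x - 1)^4. The eigenvalues (with algebraic multiplicities) are λ = 1 with multiplicity 4.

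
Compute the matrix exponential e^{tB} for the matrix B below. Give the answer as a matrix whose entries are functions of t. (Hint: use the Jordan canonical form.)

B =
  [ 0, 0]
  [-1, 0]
e^{tB} =
  [1, 0]
  [-t, 1]

Strategy: write B = P · J · P⁻¹ where J is a Jordan canonical form, so e^{tB} = P · e^{tJ} · P⁻¹, and e^{tJ} can be computed block-by-block.

B has Jordan form
J =
  [0, 1]
  [0, 0]
(up to reordering of blocks).

Per-block formulas:
  For a 2×2 Jordan block J_2(0): exp(t · J_2(0)) = e^(0t)·(I + t·N), where N is the 2×2 nilpotent shift.

After assembling e^{tJ} and conjugating by P, we get:

e^{tB} =
  [1, 0]
  [-t, 1]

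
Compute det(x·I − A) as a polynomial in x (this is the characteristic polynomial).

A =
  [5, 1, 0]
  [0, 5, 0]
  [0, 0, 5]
x^3 - 15*x^2 + 75*x - 125

Expanding det(x·I − A) (e.g. by cofactor expansion or by noting that A is similar to its Jordan form J, which has the same characteristic polynomial as A) gives
  χ_A(x) = x^3 - 15*x^2 + 75*x - 125
which factors as (x - 5)^3. The eigenvalues (with algebraic multiplicities) are λ = 5 with multiplicity 3.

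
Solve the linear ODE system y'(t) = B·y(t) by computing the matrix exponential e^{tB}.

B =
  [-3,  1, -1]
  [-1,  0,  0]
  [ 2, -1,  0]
e^{tB} =
  [t^2*exp(-t)/2 - 2*t*exp(-t) + exp(-t), t*exp(-t), t^2*exp(-t)/2 - t*exp(-t)]
  [t^2*exp(-t)/2 - t*exp(-t), t*exp(-t) + exp(-t), t^2*exp(-t)/2]
  [-t^2*exp(-t)/2 + 2*t*exp(-t), -t*exp(-t), -t^2*exp(-t)/2 + t*exp(-t) + exp(-t)]

Strategy: write B = P · J · P⁻¹ where J is a Jordan canonical form, so e^{tB} = P · e^{tJ} · P⁻¹, and e^{tJ} can be computed block-by-block.

B has Jordan form
J =
  [-1,  1,  0]
  [ 0, -1,  1]
  [ 0,  0, -1]
(up to reordering of blocks).

Per-block formulas:
  For a 3×3 Jordan block J_3(-1): exp(t · J_3(-1)) = e^(-1t)·(I + t·N + (t^2/2)·N^2), where N is the 3×3 nilpotent shift.

After assembling e^{tJ} and conjugating by P, we get:

e^{tB} =
  [t^2*exp(-t)/2 - 2*t*exp(-t) + exp(-t), t*exp(-t), t^2*exp(-t)/2 - t*exp(-t)]
  [t^2*exp(-t)/2 - t*exp(-t), t*exp(-t) + exp(-t), t^2*exp(-t)/2]
  [-t^2*exp(-t)/2 + 2*t*exp(-t), -t*exp(-t), -t^2*exp(-t)/2 + t*exp(-t) + exp(-t)]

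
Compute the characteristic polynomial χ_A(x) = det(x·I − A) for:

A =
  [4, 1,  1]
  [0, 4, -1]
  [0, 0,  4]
x^3 - 12*x^2 + 48*x - 64

Expanding det(x·I − A) (e.g. by cofactor expansion or by noting that A is similar to its Jordan form J, which has the same characteristic polynomial as A) gives
  χ_A(x) = x^3 - 12*x^2 + 48*x - 64
which factors as (x - 4)^3. The eigenvalues (with algebraic multiplicities) are λ = 4 with multiplicity 3.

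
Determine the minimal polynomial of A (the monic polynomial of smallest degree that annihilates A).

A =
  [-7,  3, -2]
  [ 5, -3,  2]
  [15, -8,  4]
x^3 + 6*x^2 + 12*x + 8

The characteristic polynomial is χ_A(x) = (x + 2)^3, so the eigenvalues are known. The minimal polynomial is
  m_A(x) = Π_λ (x − λ)^{k_λ}
where k_λ is the size of the *largest* Jordan block for λ (equivalently, the smallest k with (A − λI)^k v = 0 for every generalised eigenvector v of λ).

  λ = -2: largest Jordan block has size 3, contributing (x + 2)^3

So m_A(x) = (x + 2)^3 = x^3 + 6*x^2 + 12*x + 8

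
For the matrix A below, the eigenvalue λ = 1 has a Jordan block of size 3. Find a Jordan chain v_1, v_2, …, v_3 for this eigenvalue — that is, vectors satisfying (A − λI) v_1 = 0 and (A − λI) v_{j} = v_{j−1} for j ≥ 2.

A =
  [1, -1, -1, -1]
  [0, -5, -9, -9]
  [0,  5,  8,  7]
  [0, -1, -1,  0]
A Jordan chain for λ = 1 of length 3:
v_1 = (2, 0, -2, 2)ᵀ
v_2 = (-1, -6, 5, -1)ᵀ
v_3 = (0, 1, 0, 0)ᵀ

Let N = A − (1)·I. We want v_3 with N^3 v_3 = 0 but N^2 v_3 ≠ 0; then v_{j-1} := N · v_j for j = 3, …, 2.

Pick v_3 = (0, 1, 0, 0)ᵀ.
Then v_2 = N · v_3 = (-1, -6, 5, -1)ᵀ.
Then v_1 = N · v_2 = (2, 0, -2, 2)ᵀ.

Sanity check: (A − (1)·I) v_1 = (0, 0, 0, 0)ᵀ = 0. ✓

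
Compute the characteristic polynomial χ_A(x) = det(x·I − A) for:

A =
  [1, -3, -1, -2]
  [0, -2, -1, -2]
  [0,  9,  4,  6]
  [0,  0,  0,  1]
x^4 - 4*x^3 + 6*x^2 - 4*x + 1

Expanding det(x·I − A) (e.g. by cofactor expansion or by noting that A is similar to its Jordan form J, which has the same characteristic polynomial as A) gives
  χ_A(x) = x^4 - 4*x^3 + 6*x^2 - 4*x + 1
which factors as (x - 1)^4. The eigenvalues (with algebraic multiplicities) are λ = 1 with multiplicity 4.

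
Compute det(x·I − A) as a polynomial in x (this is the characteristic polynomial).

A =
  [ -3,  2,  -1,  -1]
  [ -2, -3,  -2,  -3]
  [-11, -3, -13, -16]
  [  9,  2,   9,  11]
x^4 + 8*x^3 + 24*x^2 + 32*x + 16

Expanding det(x·I − A) (e.g. by cofactor expansion or by noting that A is similar to its Jordan form J, which has the same characteristic polynomial as A) gives
  χ_A(x) = x^4 + 8*x^3 + 24*x^2 + 32*x + 16
which factors as (x + 2)^4. The eigenvalues (with algebraic multiplicities) are λ = -2 with multiplicity 4.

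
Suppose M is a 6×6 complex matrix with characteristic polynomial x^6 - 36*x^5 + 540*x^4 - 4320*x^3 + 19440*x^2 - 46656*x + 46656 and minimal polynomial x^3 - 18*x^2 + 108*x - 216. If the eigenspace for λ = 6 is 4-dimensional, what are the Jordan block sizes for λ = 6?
Block sizes for λ = 6: [3, 1, 1, 1]

Step 1 — from the characteristic polynomial, algebraic multiplicity of λ = 6 is 6. From dim ker(M − (6)·I) = 4, there are exactly 4 Jordan blocks for λ = 6.
Step 2 — from the minimal polynomial, the factor (x − 6)^3 tells us the largest block for λ = 6 has size 3.
Step 3 — with total size 6, 4 blocks, and largest block 3, the block sizes (in nonincreasing order) are [3, 1, 1, 1].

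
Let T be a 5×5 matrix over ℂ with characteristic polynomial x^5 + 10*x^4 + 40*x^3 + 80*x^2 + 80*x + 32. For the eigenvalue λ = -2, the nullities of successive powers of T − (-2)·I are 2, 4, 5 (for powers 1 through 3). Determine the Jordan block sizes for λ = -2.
Block sizes for λ = -2: [3, 2]

From the dimensions of kernels of powers, the number of Jordan blocks of size at least j is d_j − d_{j−1} where d_j = dim ker(N^j) (with d_0 = 0). Computing the differences gives [2, 2, 1].
The number of blocks of size exactly k is (#blocks of size ≥ k) − (#blocks of size ≥ k + 1), so the partition is: 1 block(s) of size 2, 1 block(s) of size 3.
In nonincreasing order the block sizes are [3, 2].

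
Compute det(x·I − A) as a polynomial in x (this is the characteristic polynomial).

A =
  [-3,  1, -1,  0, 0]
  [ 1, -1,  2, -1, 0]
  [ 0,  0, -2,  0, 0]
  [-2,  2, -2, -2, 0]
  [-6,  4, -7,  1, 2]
x^5 + 6*x^4 + 8*x^3 - 16*x^2 - 48*x - 32

Expanding det(x·I − A) (e.g. by cofactor expansion or by noting that A is similar to its Jordan form J, which has the same characteristic polynomial as A) gives
  χ_A(x) = x^5 + 6*x^4 + 8*x^3 - 16*x^2 - 48*x - 32
which factors as (x - 2)*(x + 2)^4. The eigenvalues (with algebraic multiplicities) are λ = -2 with multiplicity 4, λ = 2 with multiplicity 1.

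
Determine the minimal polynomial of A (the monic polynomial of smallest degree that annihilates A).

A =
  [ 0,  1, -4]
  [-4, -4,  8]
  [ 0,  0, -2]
x^2 + 4*x + 4

The characteristic polynomial is χ_A(x) = (x + 2)^3, so the eigenvalues are known. The minimal polynomial is
  m_A(x) = Π_λ (x − λ)^{k_λ}
where k_λ is the size of the *largest* Jordan block for λ (equivalently, the smallest k with (A − λI)^k v = 0 for every generalised eigenvector v of λ).

  λ = -2: largest Jordan block has size 2, contributing (x + 2)^2

So m_A(x) = (x + 2)^2 = x^2 + 4*x + 4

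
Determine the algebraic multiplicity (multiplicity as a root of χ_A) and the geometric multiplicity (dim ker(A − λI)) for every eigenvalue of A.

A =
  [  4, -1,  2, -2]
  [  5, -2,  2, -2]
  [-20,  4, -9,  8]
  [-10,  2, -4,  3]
λ = -1: alg = 4, geom = 3

Step 1 — factor the characteristic polynomial to read off the algebraic multiplicities:
  χ_A(x) = (x + 1)^4

Step 2 — compute geometric multiplicities via the rank-nullity identity g(λ) = n − rank(A − λI):
  rank(A − (-1)·I) = 1, so dim ker(A − (-1)·I) = n − 1 = 3

Summary:
  λ = -1: algebraic multiplicity = 4, geometric multiplicity = 3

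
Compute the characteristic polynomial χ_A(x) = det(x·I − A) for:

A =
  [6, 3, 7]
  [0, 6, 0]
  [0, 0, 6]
x^3 - 18*x^2 + 108*x - 216

Expanding det(x·I − A) (e.g. by cofactor expansion or by noting that A is similar to its Jordan form J, which has the same characteristic polynomial as A) gives
  χ_A(x) = x^3 - 18*x^2 + 108*x - 216
which factors as (x - 6)^3. The eigenvalues (with algebraic multiplicities) are λ = 6 with multiplicity 3.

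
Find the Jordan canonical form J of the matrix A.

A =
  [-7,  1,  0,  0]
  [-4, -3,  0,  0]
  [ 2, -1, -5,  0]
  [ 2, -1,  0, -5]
J_2(-5) ⊕ J_1(-5) ⊕ J_1(-5)

The characteristic polynomial is
  det(x·I − A) = x^4 + 20*x^3 + 150*x^2 + 500*x + 625 = (x + 5)^4

Eigenvalues and multiplicities (the geometric multiplicity of λ is n − rank(A − λI), which equals the number of Jordan blocks for λ):
  λ = -5: algebraic multiplicity = 4, geometric multiplicity = 3

Determining the block sizes for each eigenvalue:
  λ = -5: 3 blocks summing to 4 forces exactly one block of size 2 and the rest size 1 → block sizes [2, 1, 1]

Assembling the blocks gives a Jordan form
J =
  [-5,  1,  0,  0]
  [ 0, -5,  0,  0]
  [ 0,  0, -5,  0]
  [ 0,  0,  0, -5]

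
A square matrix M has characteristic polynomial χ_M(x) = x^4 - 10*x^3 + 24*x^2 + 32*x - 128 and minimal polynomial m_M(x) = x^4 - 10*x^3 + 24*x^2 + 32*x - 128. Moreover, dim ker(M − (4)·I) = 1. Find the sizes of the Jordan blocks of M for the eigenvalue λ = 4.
Block sizes for λ = 4: [3]

Step 1 — from the characteristic polynomial, algebraic multiplicity of λ = 4 is 3. From dim ker(M − (4)·I) = 1, there are exactly 1 Jordan blocks for λ = 4.
Step 2 — from the minimal polynomial, the factor (x − 4)^3 tells us the largest block for λ = 4 has size 3.
Step 3 — with total size 3, 1 blocks, and largest block 3, the block sizes (in nonincreasing order) are [3].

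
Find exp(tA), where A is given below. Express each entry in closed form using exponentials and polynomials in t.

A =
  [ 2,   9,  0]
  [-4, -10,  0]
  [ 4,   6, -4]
e^{tA} =
  [6*t*exp(-4*t) + exp(-4*t), 9*t*exp(-4*t), 0]
  [-4*t*exp(-4*t), -6*t*exp(-4*t) + exp(-4*t), 0]
  [4*t*exp(-4*t), 6*t*exp(-4*t), exp(-4*t)]

Strategy: write A = P · J · P⁻¹ where J is a Jordan canonical form, so e^{tA} = P · e^{tJ} · P⁻¹, and e^{tJ} can be computed block-by-block.

A has Jordan form
J =
  [-4,  1,  0]
  [ 0, -4,  0]
  [ 0,  0, -4]
(up to reordering of blocks).

Per-block formulas:
  For a 1×1 block at λ = -4: exp(t · [-4]) = [e^(-4t)].
  For a 2×2 Jordan block J_2(-4): exp(t · J_2(-4)) = e^(-4t)·(I + t·N), where N is the 2×2 nilpotent shift.

After assembling e^{tJ} and conjugating by P, we get:

e^{tA} =
  [6*t*exp(-4*t) + exp(-4*t), 9*t*exp(-4*t), 0]
  [-4*t*exp(-4*t), -6*t*exp(-4*t) + exp(-4*t), 0]
  [4*t*exp(-4*t), 6*t*exp(-4*t), exp(-4*t)]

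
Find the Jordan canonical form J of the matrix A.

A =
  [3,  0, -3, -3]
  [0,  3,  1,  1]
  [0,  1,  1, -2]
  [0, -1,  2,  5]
J_3(3) ⊕ J_1(3)

The characteristic polynomial is
  det(x·I − A) = x^4 - 12*x^3 + 54*x^2 - 108*x + 81 = (x - 3)^4

Eigenvalues and multiplicities (the geometric multiplicity of λ is n − rank(A − λI), which equals the number of Jordan blocks for λ):
  λ = 3: algebraic multiplicity = 4, geometric multiplicity = 2

Determining the block sizes for each eigenvalue:
  λ = 3: with am = 4 and gm = 2, the partition is not yet determined (e.g. several partitions of 4 into 2 parts exist). Let N = A − (3)·I. Computing rank(N^1) = 2, rank(N^2) = 1, rank(N^3) = 0; the number of blocks of size ≥ j is rank(N^{j−1}) − rank(N^j), giving [2, 1, 1]. So we have 1 block(s) of size 3, 1 block(s) of size 1 → block sizes [3, 1]

Assembling the blocks gives a Jordan form
J =
  [3, 1, 0, 0]
  [0, 3, 1, 0]
  [0, 0, 3, 0]
  [0, 0, 0, 3]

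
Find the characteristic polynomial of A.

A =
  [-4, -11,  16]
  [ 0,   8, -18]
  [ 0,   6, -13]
x^3 + 9*x^2 + 24*x + 16

Expanding det(x·I − A) (e.g. by cofactor expansion or by noting that A is similar to its Jordan form J, which has the same characteristic polynomial as A) gives
  χ_A(x) = x^3 + 9*x^2 + 24*x + 16
which factors as (x + 1)*(x + 4)^2. The eigenvalues (with algebraic multiplicities) are λ = -4 with multiplicity 2, λ = -1 with multiplicity 1.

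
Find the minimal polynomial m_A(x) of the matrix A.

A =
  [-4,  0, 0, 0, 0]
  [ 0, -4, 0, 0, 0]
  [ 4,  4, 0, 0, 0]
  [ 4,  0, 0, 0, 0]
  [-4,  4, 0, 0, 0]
x^2 + 4*x

The characteristic polynomial is χ_A(x) = x^3*(x + 4)^2, so the eigenvalues are known. The minimal polynomial is
  m_A(x) = Π_λ (x − λ)^{k_λ}
where k_λ is the size of the *largest* Jordan block for λ (equivalently, the smallest k with (A − λI)^k v = 0 for every generalised eigenvector v of λ).

  λ = -4: largest Jordan block has size 1, contributing (x + 4)
  λ = 0: largest Jordan block has size 1, contributing (x − 0)

So m_A(x) = x*(x + 4) = x^2 + 4*x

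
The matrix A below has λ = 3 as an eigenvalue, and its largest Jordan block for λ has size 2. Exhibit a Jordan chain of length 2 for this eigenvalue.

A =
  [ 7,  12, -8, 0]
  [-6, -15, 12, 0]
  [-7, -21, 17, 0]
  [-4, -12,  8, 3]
A Jordan chain for λ = 3 of length 2:
v_1 = (4, -6, -7, -4)ᵀ
v_2 = (1, 0, 0, 0)ᵀ

Let N = A − (3)·I. We want v_2 with N^2 v_2 = 0 but N^1 v_2 ≠ 0; then v_{j-1} := N · v_j for j = 2, …, 2.

Pick v_2 = (1, 0, 0, 0)ᵀ.
Then v_1 = N · v_2 = (4, -6, -7, -4)ᵀ.

Sanity check: (A − (3)·I) v_1 = (0, 0, 0, 0)ᵀ = 0. ✓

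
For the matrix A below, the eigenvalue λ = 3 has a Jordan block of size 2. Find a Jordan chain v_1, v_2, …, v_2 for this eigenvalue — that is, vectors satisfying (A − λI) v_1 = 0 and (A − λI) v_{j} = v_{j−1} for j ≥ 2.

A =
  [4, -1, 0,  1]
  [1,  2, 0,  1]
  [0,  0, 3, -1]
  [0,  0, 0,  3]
A Jordan chain for λ = 3 of length 2:
v_1 = (1, 1, 0, 0)ᵀ
v_2 = (1, 0, 0, 0)ᵀ

Let N = A − (3)·I. We want v_2 with N^2 v_2 = 0 but N^1 v_2 ≠ 0; then v_{j-1} := N · v_j for j = 2, …, 2.

Pick v_2 = (1, 0, 0, 0)ᵀ.
Then v_1 = N · v_2 = (1, 1, 0, 0)ᵀ.

Sanity check: (A − (3)·I) v_1 = (0, 0, 0, 0)ᵀ = 0. ✓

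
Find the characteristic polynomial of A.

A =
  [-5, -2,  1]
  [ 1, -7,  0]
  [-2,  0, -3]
x^3 + 15*x^2 + 75*x + 125

Expanding det(x·I − A) (e.g. by cofactor expansion or by noting that A is similar to its Jordan form J, which has the same characteristic polynomial as A) gives
  χ_A(x) = x^3 + 15*x^2 + 75*x + 125
which factors as (x + 5)^3. The eigenvalues (with algebraic multiplicities) are λ = -5 with multiplicity 3.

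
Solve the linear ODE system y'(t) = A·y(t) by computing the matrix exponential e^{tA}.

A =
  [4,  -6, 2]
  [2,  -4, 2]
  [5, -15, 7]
e^{tA} =
  [2*exp(3*t) - exp(2*t), -6*exp(3*t) + 6*exp(2*t), 2*exp(3*t) - 2*exp(2*t)]
  [2*exp(3*t) - 2*exp(2*t), -6*exp(3*t) + 7*exp(2*t), 2*exp(3*t) - 2*exp(2*t)]
  [5*exp(3*t) - 5*exp(2*t), -15*exp(3*t) + 15*exp(2*t), 5*exp(3*t) - 4*exp(2*t)]

Strategy: write A = P · J · P⁻¹ where J is a Jordan canonical form, so e^{tA} = P · e^{tJ} · P⁻¹, and e^{tJ} can be computed block-by-block.

A has Jordan form
J =
  [2, 0, 0]
  [0, 2, 0]
  [0, 0, 3]
(up to reordering of blocks).

Per-block formulas:
  For a 1×1 block at λ = 3: exp(t · [3]) = [e^(3t)].
  For a 1×1 block at λ = 2: exp(t · [2]) = [e^(2t)].

After assembling e^{tJ} and conjugating by P, we get:

e^{tA} =
  [2*exp(3*t) - exp(2*t), -6*exp(3*t) + 6*exp(2*t), 2*exp(3*t) - 2*exp(2*t)]
  [2*exp(3*t) - 2*exp(2*t), -6*exp(3*t) + 7*exp(2*t), 2*exp(3*t) - 2*exp(2*t)]
  [5*exp(3*t) - 5*exp(2*t), -15*exp(3*t) + 15*exp(2*t), 5*exp(3*t) - 4*exp(2*t)]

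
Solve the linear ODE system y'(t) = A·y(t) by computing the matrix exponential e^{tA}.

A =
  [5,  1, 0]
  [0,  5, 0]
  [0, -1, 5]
e^{tA} =
  [exp(5*t), t*exp(5*t), 0]
  [0, exp(5*t), 0]
  [0, -t*exp(5*t), exp(5*t)]

Strategy: write A = P · J · P⁻¹ where J is a Jordan canonical form, so e^{tA} = P · e^{tJ} · P⁻¹, and e^{tJ} can be computed block-by-block.

A has Jordan form
J =
  [5, 1, 0]
  [0, 5, 0]
  [0, 0, 5]
(up to reordering of blocks).

Per-block formulas:
  For a 2×2 Jordan block J_2(5): exp(t · J_2(5)) = e^(5t)·(I + t·N), where N is the 2×2 nilpotent shift.
  For a 1×1 block at λ = 5: exp(t · [5]) = [e^(5t)].

After assembling e^{tJ} and conjugating by P, we get:

e^{tA} =
  [exp(5*t), t*exp(5*t), 0]
  [0, exp(5*t), 0]
  [0, -t*exp(5*t), exp(5*t)]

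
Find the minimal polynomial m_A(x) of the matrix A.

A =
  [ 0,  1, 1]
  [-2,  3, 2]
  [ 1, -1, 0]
x^2 - 2*x + 1

The characteristic polynomial is χ_A(x) = (x - 1)^3, so the eigenvalues are known. The minimal polynomial is
  m_A(x) = Π_λ (x − λ)^{k_λ}
where k_λ is the size of the *largest* Jordan block for λ (equivalently, the smallest k with (A − λI)^k v = 0 for every generalised eigenvector v of λ).

  λ = 1: largest Jordan block has size 2, contributing (x − 1)^2

So m_A(x) = (x - 1)^2 = x^2 - 2*x + 1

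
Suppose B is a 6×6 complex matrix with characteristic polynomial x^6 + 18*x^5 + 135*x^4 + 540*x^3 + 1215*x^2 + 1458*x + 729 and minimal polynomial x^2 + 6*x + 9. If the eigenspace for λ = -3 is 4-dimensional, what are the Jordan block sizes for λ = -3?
Block sizes for λ = -3: [2, 2, 1, 1]

Step 1 — from the characteristic polynomial, algebraic multiplicity of λ = -3 is 6. From dim ker(B − (-3)·I) = 4, there are exactly 4 Jordan blocks for λ = -3.
Step 2 — from the minimal polynomial, the factor (x + 3)^2 tells us the largest block for λ = -3 has size 2.
Step 3 — with total size 6, 4 blocks, and largest block 2, the block sizes (in nonincreasing order) are [2, 2, 1, 1].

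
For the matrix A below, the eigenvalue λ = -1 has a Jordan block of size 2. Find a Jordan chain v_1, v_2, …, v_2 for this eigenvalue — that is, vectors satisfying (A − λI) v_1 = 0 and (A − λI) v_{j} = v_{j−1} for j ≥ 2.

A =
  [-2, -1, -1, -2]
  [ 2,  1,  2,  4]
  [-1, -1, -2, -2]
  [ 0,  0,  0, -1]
A Jordan chain for λ = -1 of length 2:
v_1 = (-1, 2, -1, 0)ᵀ
v_2 = (1, 0, 0, 0)ᵀ

Let N = A − (-1)·I. We want v_2 with N^2 v_2 = 0 but N^1 v_2 ≠ 0; then v_{j-1} := N · v_j for j = 2, …, 2.

Pick v_2 = (1, 0, 0, 0)ᵀ.
Then v_1 = N · v_2 = (-1, 2, -1, 0)ᵀ.

Sanity check: (A − (-1)·I) v_1 = (0, 0, 0, 0)ᵀ = 0. ✓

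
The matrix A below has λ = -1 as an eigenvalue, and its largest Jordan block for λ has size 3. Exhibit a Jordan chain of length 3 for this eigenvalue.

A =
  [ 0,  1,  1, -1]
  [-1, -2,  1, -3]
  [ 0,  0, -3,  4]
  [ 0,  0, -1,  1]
A Jordan chain for λ = -1 of length 3:
v_1 = (1, -1, 0, 0)ᵀ
v_2 = (1, 1, -2, -1)ᵀ
v_3 = (0, 0, 1, 0)ᵀ

Let N = A − (-1)·I. We want v_3 with N^3 v_3 = 0 but N^2 v_3 ≠ 0; then v_{j-1} := N · v_j for j = 3, …, 2.

Pick v_3 = (0, 0, 1, 0)ᵀ.
Then v_2 = N · v_3 = (1, 1, -2, -1)ᵀ.
Then v_1 = N · v_2 = (1, -1, 0, 0)ᵀ.

Sanity check: (A − (-1)·I) v_1 = (0, 0, 0, 0)ᵀ = 0. ✓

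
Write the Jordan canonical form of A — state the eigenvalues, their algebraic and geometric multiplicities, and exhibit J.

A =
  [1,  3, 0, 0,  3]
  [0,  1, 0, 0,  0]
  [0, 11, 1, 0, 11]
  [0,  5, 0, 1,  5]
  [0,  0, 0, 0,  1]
J_2(1) ⊕ J_1(1) ⊕ J_1(1) ⊕ J_1(1)

The characteristic polynomial is
  det(x·I − A) = x^5 - 5*x^4 + 10*x^3 - 10*x^2 + 5*x - 1 = (x - 1)^5

Eigenvalues and multiplicities (the geometric multiplicity of λ is n − rank(A − λI), which equals the number of Jordan blocks for λ):
  λ = 1: algebraic multiplicity = 5, geometric multiplicity = 4

Determining the block sizes for each eigenvalue:
  λ = 1: 4 blocks summing to 5 forces exactly one block of size 2 and the rest size 1 → block sizes [2, 1, 1, 1]

Assembling the blocks gives a Jordan form
J =
  [1, 1, 0, 0, 0]
  [0, 1, 0, 0, 0]
  [0, 0, 1, 0, 0]
  [0, 0, 0, 1, 0]
  [0, 0, 0, 0, 1]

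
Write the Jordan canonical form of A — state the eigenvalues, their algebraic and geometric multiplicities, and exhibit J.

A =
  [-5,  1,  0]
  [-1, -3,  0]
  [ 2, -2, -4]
J_2(-4) ⊕ J_1(-4)

The characteristic polynomial is
  det(x·I − A) = x^3 + 12*x^2 + 48*x + 64 = (x + 4)^3

Eigenvalues and multiplicities (the geometric multiplicity of λ is n − rank(A − λI), which equals the number of Jordan blocks for λ):
  λ = -4: algebraic multiplicity = 3, geometric multiplicity = 2

Determining the block sizes for each eigenvalue:
  λ = -4: 2 blocks summing to 3 forces exactly one block of size 2 and the rest size 1 → block sizes [2, 1]

Assembling the blocks gives a Jordan form
J =
  [-4,  1,  0]
  [ 0, -4,  0]
  [ 0,  0, -4]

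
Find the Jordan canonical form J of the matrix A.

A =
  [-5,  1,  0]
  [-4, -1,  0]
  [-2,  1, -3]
J_2(-3) ⊕ J_1(-3)

The characteristic polynomial is
  det(x·I − A) = x^3 + 9*x^2 + 27*x + 27 = (x + 3)^3

Eigenvalues and multiplicities (the geometric multiplicity of λ is n − rank(A − λI), which equals the number of Jordan blocks for λ):
  λ = -3: algebraic multiplicity = 3, geometric multiplicity = 2

Determining the block sizes for each eigenvalue:
  λ = -3: 2 blocks summing to 3 forces exactly one block of size 2 and the rest size 1 → block sizes [2, 1]

Assembling the blocks gives a Jordan form
J =
  [-3,  1,  0]
  [ 0, -3,  0]
  [ 0,  0, -3]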